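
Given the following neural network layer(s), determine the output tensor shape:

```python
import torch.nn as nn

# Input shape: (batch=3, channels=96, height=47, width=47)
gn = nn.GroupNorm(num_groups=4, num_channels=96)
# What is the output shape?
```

Input: (3, 96, 47, 47) -> Output: (3, 96, 47, 47)

Answer: (3, 96, 47, 47)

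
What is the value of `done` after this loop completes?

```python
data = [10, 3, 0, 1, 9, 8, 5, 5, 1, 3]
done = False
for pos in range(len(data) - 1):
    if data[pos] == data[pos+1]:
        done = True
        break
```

Check consecutive duplicates in [10, 3, 0, 1, 9, 8, 5, 5, 1, 3]
`done` takes the values: False → True

Answer: True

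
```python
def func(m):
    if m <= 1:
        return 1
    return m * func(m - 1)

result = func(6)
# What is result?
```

func(6) = 6 * 5 * 4 * 3 * 2 * 1 = 720

Answer: 720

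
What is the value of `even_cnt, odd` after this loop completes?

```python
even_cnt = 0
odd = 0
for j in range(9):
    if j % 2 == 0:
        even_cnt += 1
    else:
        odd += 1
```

Count evens and odds in range(9)
`even_cnt, odd` takes the values: (0, 0) → (1, 0) → (1, 1) → (2, 1) → (2, 2) → (3, 2) → (3, 3) → (4, 3) → (4, 4) → (5, 4)

Answer: 5, 4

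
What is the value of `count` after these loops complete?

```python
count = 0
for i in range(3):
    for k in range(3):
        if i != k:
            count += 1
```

3² - 3 (exclude diagonal)
`count` takes the values: 0 → 1 → 2 → 3 → 4 → 5 → 6

Answer: 6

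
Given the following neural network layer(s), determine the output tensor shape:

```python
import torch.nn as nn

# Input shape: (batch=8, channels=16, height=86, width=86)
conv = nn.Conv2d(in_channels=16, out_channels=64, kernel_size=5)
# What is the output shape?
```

Input: (8, 16, 86, 86) -> Output: (8, 64, 82, 82)

Answer: (8, 64, 82, 82)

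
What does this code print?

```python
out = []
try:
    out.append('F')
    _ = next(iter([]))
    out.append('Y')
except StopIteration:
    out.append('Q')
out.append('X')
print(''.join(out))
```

Execution trace: 'F' (try body) → 'Q' (except StopIteration) → 'X' (after the try/except). Output: FQX

Answer: FQX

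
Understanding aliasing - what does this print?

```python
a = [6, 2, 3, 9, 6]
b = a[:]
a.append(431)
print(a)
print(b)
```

Key concept: slice [:] creates copy.
Step by step:
`a = [6, 2, 3, 9, 6]` → a = [6, 2, 3, 9, 6]
`b = a[:]` → b = [6, 2, 3, 9, 6]
`a.append(431)` → a = [6, 2, 3, 9, 6, 431]
`print(a)` → prints [6, 2, 3, 9, 6, 431]
`print(b)` → prints [6, 2, 3, 9, 6]

Answer:
[6, 2, 3, 9, 6, 431]
[6, 2, 3, 9, 6]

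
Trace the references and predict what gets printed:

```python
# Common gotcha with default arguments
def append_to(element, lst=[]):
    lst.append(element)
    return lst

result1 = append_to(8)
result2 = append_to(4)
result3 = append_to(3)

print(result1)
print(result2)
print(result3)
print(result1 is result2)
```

Key concept: mutable default argument gotcha.
Step by step:
`result1 = append_to(8)` → result1 = [8]
`result2 = append_to(4)` → result1 = [8, 4] (same object as result2); result2 = [8, 4] (same object as result1)
`result3 = append_to(3)` → result1 = [8, 4, 3] (same object as result2, result3); result2 = [8, 4, 3] (same object as result1, result3); result3 = [8, 4, 3] (same object as result1, result2)
`print(result1)` → prints [8, 4, 3]
`print(result2)` → prints [8, 4, 3]
`print(result3)` → prints [8, 4, 3]
`print(result1 is result2)` → prints True

Answer:
[8, 4, 3]
[8, 4, 3]
[8, 4, 3]
True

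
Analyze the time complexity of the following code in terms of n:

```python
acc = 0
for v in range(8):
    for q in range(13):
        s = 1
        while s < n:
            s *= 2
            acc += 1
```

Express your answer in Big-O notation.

Each loop level contributes: 1 × 1 × log n. Multiplying the contributions gives O(log n).

Answer: O(log n)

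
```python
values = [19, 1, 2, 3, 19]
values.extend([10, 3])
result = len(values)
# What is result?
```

Trace:
`values = [19, 1, 2, 3, 19]` → values = [19, 1, 2, 3, 19]
`values.extend([10, 3])` → values = [19, 1, 2, 3, 19, 10, 3]
`result = len(values)` → result = 7
So result = 7

Answer: 7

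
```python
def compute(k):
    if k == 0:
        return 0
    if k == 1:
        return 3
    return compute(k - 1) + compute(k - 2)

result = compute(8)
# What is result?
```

Build up from base cases: compute(0)=0, compute(1)=3, compute(2)=3, compute(3)=6, compute(4)=9, compute(5)=15, compute(6)=24, ..., compute(8)=63

Answer: 63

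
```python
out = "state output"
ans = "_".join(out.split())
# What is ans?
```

Trace:
`out = "state output"` → out = 'state output'
`ans = "_".join(out.split())` → ans = 'state_output'
So ans = 'state_output'

Answer: 'state_output'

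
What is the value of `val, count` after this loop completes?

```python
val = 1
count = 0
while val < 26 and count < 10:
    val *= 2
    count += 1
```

Double until >= 26 or 10 iterations
`val, count` takes the values: (1, 0) → (2, 0) → (2, 1) → (4, 1) → (4, 2) → (8, 2) → (8, 3) → (16, 3) → (16, 4) → (32, 4) → (32, 5)

Answer: 32, 5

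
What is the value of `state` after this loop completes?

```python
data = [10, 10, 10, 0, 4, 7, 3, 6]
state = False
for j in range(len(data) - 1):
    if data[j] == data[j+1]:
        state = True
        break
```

Check consecutive duplicates in [10, 10, 10, 0, 4, 7, 3, 6]
`state` takes the values: False → True

Answer: True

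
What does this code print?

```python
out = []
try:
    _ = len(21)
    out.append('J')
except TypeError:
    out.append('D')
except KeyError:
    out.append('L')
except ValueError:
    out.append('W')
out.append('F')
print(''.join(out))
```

Execution trace: 'D' (except TypeError) → 'F' (after the try/except). Output: DF

Answer: DF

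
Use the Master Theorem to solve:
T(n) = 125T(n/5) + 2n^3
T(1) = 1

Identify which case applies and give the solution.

a=125, b=5, f(n)=2n^3. log_5(125) = 3. Since c=3 = 3, Case 2 applies: T(n) = Θ(n^log_b(a) · log n) = O(n^3 log n).

Answer: O(n^3 log n) - Case 2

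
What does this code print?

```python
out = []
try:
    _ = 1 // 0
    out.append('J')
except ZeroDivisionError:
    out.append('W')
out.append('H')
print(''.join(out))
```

Execution trace: 'W' (except ZeroDivisionError) → 'H' (after the try/except). Output: WH

Answer: WH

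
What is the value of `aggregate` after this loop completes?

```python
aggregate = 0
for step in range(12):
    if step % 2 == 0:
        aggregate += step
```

Sum of even numbers 0 to 11
`aggregate` takes the values: 0 → 2 → 6 → 12 → 20 → 30

Answer: 30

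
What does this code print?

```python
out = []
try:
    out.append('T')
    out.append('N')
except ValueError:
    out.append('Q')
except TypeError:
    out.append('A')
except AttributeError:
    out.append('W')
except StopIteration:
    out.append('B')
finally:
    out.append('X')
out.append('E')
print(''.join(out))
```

Execution trace: 'T' (try body) → 'N' (try body, no exception) → 'X' (finally) → 'E' (after the try/except). Output: TNXE

Answer: TNXE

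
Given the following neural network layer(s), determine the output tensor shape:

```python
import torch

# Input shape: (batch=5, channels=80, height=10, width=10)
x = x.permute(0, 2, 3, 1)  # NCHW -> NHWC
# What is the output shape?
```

Input: (5, 80, 10, 10) -> Output: (5, 10, 10, 80)

Answer: (5, 10, 10, 80)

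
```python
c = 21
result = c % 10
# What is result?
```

Trace:
`c = 21` → c = 21
`result = c % 10` → result = 1
So result = 1

Answer: 1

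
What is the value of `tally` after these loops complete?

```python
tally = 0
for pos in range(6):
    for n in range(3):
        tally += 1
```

6 * 3 = 18
`tally` takes the values: 0 → 1 → 2 → 3 → 4 → 5 → 6 → 7 → 8 → 9 → 10 → 11 → 12 → 13 → 14 → 15 → 16 → 17 → 18

Answer: 18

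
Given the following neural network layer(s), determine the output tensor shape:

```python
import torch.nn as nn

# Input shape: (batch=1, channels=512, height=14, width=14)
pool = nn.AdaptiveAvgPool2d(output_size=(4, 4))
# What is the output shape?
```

Input: (1, 512, 14, 14) -> Output: (1, 512, 4, 4)

Answer: (1, 512, 4, 4)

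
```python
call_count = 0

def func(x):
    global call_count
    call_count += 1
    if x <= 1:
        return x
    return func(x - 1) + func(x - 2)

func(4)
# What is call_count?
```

Calls(x) = 1 + Calls(x-1) + Calls(x-2); Calls(0)=Calls(1)=1. For x=4 this gives 9.

Answer: 9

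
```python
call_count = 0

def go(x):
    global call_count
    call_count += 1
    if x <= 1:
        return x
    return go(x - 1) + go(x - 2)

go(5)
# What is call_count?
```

Calls(x) = 1 + Calls(x-1) + Calls(x-2); Calls(0)=Calls(1)=1. For x=5 this gives 15.

Answer: 15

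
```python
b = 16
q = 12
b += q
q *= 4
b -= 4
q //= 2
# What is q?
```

Trace:
`b = 16` → b = 16
`q = 12` → q = 12
`b += q` → b = 28
`q *= 4` → q = 48
`b -= 4` → b = 24
`q //= 2` → q = 24
So q = 24

Answer: 24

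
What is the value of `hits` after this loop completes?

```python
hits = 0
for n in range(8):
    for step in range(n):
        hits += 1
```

Triangle number: 0+1+2+...+7
`hits` takes the values: 0 → 1 → 2 → 3 → 4 → 5 → 6 → 7 → 8 → 9 → 10 → 11 → 12 → 13 → 14 → 15 → 16 → 17 → 18 → 19 → 20 → 21 → 22 → 23 → 24 → 25 → 26 → 27 → 28

Answer: 28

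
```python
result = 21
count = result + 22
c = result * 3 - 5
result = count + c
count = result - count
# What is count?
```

Trace:
`result = 21` → result = 21
`count = result + 22` → count = 43
`c = result * 3 - 5` → c = 58
`result = count + c` → result = 101
`count = result - count` → count = 58
So count = 58

Answer: 58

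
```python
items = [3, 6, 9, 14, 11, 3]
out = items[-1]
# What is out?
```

Trace:
`items = [3, 6, 9, 14, 11, 3]` → items = [3, 6, 9, 14, 11, 3]
`out = items[-1]` → out = 3
So out = 3

Answer: 3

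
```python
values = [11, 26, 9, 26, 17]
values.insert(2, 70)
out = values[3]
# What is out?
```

Trace:
`values = [11, 26, 9, 26, 17]` → values = [11, 26, 9, 26, 17]
`values.insert(2, 70)` → values = [11, 26, 70, 9, 26, 17]
`out = values[3]` → out = 9
So out = 9

Answer: 9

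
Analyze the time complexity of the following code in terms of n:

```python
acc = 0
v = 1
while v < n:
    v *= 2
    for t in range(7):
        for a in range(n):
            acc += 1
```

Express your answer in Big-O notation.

Each loop level contributes: log n × 1 × n. Multiplying the contributions gives O(n log n).

Answer: O(n log n)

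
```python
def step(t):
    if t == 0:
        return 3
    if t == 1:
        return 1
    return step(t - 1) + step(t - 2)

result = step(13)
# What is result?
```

Build up from base cases: step(0)=3, step(1)=1, step(2)=4, step(3)=5, step(4)=9, step(5)=14, step(6)=23, ..., step(13)=665

Answer: 665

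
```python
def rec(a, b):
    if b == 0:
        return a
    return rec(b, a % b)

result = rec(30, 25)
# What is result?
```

rec(30, 25) -> rec(25, 5) -> rec(5, 0) -> 5

Answer: 5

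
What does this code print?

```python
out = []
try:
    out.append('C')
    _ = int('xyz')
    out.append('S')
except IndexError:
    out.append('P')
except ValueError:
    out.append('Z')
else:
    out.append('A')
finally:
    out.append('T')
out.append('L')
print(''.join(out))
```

Execution trace: 'C' (try body) → 'Z' (except ValueError) → 'T' (finally) → 'L' (after the try/except). Output: CZTL

Answer: CZTL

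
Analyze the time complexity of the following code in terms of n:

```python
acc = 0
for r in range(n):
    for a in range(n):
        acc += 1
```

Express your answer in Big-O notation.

Each loop level contributes: n × n. Multiplying the contributions gives O(n^2).

Answer: O(n^2)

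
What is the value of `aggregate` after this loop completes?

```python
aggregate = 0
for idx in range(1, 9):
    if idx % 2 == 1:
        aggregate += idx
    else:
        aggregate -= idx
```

Add odd, subtract even
`aggregate` takes the values: 0 → 1 → -1 → 2 → -2 → 3 → -3 → 4 → -4

Answer: -4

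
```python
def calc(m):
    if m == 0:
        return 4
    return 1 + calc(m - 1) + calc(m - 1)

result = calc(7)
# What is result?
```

calc(m) = 1 + 2·calc(m-1), calc(0)=4. Closed form: (4+1)·2^7 - 1 = 639.

Answer: 639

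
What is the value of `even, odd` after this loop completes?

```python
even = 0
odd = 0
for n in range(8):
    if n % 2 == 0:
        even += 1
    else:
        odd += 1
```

Count evens and odds in range(8)
`even, odd` takes the values: (0, 0) → (1, 0) → (1, 1) → (2, 1) → (2, 2) → (3, 2) → (3, 3) → (4, 3) → (4, 4)

Answer: 4, 4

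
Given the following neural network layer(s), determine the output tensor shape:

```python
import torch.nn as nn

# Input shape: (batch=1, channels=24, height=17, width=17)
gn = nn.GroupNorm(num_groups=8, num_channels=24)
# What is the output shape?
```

Input: (1, 24, 17, 17) -> Output: (1, 24, 17, 17)

Answer: (1, 24, 17, 17)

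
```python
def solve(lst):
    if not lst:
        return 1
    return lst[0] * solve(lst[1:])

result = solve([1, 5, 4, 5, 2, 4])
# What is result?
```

Product over [1, 5, 4, 5, 2, 4] = 1 * 5 * 4 * 5 * 2 * 4 = 800

Answer: 800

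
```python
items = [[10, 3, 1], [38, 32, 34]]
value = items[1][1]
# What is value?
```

Trace:
`items = [[10, 3, 1], [38, 32, 34]]` → items = [[10, 3, 1], [38, 32, 34]]
`value = items[1][1]` → value = 32
So value = 32

Answer: 32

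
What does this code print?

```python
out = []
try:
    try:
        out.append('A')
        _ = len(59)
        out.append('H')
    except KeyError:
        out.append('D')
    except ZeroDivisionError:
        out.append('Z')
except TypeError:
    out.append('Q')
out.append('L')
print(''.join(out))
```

Execution trace: 'A' (try body) → 'Q' (outer except TypeError) → 'L' (after the try/except). Output: AQL

Answer: AQL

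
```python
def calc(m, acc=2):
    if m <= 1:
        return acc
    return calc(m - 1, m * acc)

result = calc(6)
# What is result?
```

Accumulator trace (n, acc): (6, 2) -> (5, 12) -> (4, 60) -> (3, 240) -> (2, 720) -> (1, 1440) -> return 1440

Answer: 1440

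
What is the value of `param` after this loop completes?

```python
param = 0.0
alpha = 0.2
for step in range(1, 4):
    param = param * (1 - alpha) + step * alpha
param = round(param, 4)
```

Moving average with lr=0.2
`param` takes the values: 0.0 → 0.2 → 0.56 → 1.048

Answer: 1.048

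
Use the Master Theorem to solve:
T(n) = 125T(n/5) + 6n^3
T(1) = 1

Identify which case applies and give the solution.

a=125, b=5, f(n)=6n^3. log_5(125) = 3. Since c=3 = 3, Case 2 applies: T(n) = Θ(n^log_b(a) · log n) = O(n^3 log n).

Answer: O(n^3 log n) - Case 2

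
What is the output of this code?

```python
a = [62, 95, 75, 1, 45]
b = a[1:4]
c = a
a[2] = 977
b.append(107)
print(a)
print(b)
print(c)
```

Key concept: slice vs alias.
Step by step:
`a = [62, 95, 75, 1, 45]` → a = [62, 95, 75, 1, 45]
`b = a[1:4]` → b = [95, 75, 1]
`c = a` → c = [62, 95, 75, 1, 45] (same object as a)
`a[2] = 977` → a = [62, 95, 977, 1, 45] (same object as c); c = [62, 95, 977, 1, 45] (same object as a)
`b.append(107)` → b = [95, 75, 1, 107]
`print(a)` → prints [62, 95, 977, 1, 45]
`print(b)` → prints [95, 75, 1, 107]
`print(c)` → prints [62, 95, 977, 1, 45]

Answer:
[62, 95, 977, 1, 45]
[95, 75, 1, 107]
[62, 95, 977, 1, 45]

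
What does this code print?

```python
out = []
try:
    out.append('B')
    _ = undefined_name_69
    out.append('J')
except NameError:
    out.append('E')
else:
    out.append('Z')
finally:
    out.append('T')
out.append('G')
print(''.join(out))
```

Execution trace: 'B' (try body) → 'E' (except NameError) → 'T' (finally) → 'G' (after the try/except). Output: BETG

Answer: BETG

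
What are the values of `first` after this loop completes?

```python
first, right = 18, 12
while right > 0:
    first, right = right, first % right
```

GCD of 18 and 12
`first` takes the values: 18 → 12 → 6

Answer: 6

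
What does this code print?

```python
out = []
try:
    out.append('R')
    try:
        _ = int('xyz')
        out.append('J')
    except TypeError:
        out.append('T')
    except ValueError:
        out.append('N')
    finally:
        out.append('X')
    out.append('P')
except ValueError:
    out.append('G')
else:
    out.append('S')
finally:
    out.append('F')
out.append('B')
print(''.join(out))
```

Execution trace: 'R' (try body) → 'N' (inner except ValueError) → 'X' (inner finally) → 'P' (try body, no exception) → 'S' (else) → 'F' (finally) → 'B' (after the try/except). Output: RNXPSFB

Answer: RNXPSFB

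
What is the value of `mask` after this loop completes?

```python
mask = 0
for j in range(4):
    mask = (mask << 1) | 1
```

Build 4 consecutive 1-bits: 0b1111
`mask` takes the values: 0 → 1 → 3 → 7 → 15

Answer: 15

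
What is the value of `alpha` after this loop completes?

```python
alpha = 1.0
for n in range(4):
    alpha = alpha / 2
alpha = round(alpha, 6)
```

Halving LR 4 times: 1 / 2^4
`alpha` takes the values: 1.0 → 0.5 → 0.25 → 0.125 → 0.0625

Answer: 0.0625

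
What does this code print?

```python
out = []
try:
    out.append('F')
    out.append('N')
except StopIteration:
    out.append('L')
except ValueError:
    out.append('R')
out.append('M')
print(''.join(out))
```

Execution trace: 'F' (try body) → 'N' (try body, no exception) → 'M' (after the try/except). Output: FNM

Answer: FNM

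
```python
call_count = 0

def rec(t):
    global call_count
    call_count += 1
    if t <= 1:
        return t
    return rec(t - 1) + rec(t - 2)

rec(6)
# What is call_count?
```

Calls(t) = 1 + Calls(t-1) + Calls(t-2); Calls(0)=Calls(1)=1. For t=6 this gives 25.

Answer: 25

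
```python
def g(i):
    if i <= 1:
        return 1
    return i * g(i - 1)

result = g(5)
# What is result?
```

g(5) = 5 * 4 * 3 * 2 * 1 = 120

Answer: 120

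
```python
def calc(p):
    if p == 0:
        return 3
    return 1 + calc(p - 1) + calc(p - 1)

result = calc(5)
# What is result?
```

calc(p) = 1 + 2·calc(p-1), calc(0)=3. Closed form: (3+1)·2^5 - 1 = 127.

Answer: 127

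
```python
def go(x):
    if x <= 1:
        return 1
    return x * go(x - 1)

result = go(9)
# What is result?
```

go(9) = 9 * 8 * 7 * 6 * 5 * 4 * 3 * 2 * 1 = 362880

Answer: 362880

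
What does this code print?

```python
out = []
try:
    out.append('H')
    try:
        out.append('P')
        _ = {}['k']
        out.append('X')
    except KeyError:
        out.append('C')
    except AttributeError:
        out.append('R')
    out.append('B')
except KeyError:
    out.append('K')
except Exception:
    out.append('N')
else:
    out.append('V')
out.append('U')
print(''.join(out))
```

Execution trace: 'H' (try body) → 'P' (inner try body) → 'C' (inner except KeyError) → 'B' (try body, no exception) → 'V' (else) → 'U' (after the try/except). Output: HPCBVU

Answer: HPCBVU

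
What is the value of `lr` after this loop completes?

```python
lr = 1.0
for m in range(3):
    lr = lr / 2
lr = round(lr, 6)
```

Halving LR 3 times: 1 / 2^3
`lr` takes the values: 1.0 → 0.5 → 0.25 → 0.125

Answer: 0.125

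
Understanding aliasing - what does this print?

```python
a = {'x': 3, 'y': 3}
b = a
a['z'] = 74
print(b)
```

Key concept: dict aliasing.
Step by step:
`a = {'x': 3, 'y': 3}` → a = {'x': 3, 'y': 3}
`b = a` → b = {'x': 3, 'y': 3} (same object as a)
`a['z'] = 74` → a = {'x': 3, 'y': 3, 'z': 74} (same object as b); b = {'x': 3, 'y': 3, 'z': 74} (same object as a)
`print(b)` → prints {'x': 3, 'y': 3, 'z': 74}

Answer: {'x': 3, 'y': 3, 'z': 74}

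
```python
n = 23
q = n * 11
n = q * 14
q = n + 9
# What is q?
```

Trace:
`n = 23` → n = 23
`q = n * 11` → q = 253
`n = q * 14` → n = 3542
`q = n + 9` → q = 3551
So q = 3551

Answer: 3551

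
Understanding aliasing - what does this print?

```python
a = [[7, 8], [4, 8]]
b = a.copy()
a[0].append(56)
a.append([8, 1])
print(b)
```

Key concept: shallow copy with nested lists.
Step by step:
`a = [[7, 8], [4, 8]]` → a = [[7, 8], [4, 8]]
`b = a.copy()` → b = [[7, 8], [4, 8]]
`a[0].append(56)` → a = [[7, 8, 56], [4, 8]]; b = [[7, 8, 56], [4, 8]]
`a.append([8, 1])` → a = [[7, 8, 56], [4, 8], [8, 1]]
`print(b)` → prints [[7, 8, 56], [4, 8]]

Answer: [[7, 8, 56], [4, 8]]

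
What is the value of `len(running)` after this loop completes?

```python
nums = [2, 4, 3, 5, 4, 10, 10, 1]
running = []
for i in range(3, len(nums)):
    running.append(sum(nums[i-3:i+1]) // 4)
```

Number of 4-element averages
`running` takes the values: [] → [3] → [3, 4] → [3, 4, 5] → [3, 4, 5, 7] → [3, 4, 5, 7, 6]
So `len(running)` = 5

Answer: 5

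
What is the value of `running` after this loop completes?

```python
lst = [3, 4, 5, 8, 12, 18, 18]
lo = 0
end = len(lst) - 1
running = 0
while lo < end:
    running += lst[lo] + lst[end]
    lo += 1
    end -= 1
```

Sum of pairs from ends
`running` takes the values: 0 → 21 → 43 → 60

Answer: 60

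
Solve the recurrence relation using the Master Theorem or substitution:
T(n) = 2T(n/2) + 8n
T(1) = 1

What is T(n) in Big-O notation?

By Master Theorem: a=2, b=2, f(n)=8n. Since log_2(2) = 1 and f(n) = Θ(n^1), Case 2 applies. T(n) = O(n log n).

Answer: O(n log n)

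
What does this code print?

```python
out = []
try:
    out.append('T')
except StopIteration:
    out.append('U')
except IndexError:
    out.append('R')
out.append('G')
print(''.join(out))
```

Execution trace: 'T' (try body, no exception) → 'G' (after the try/except). Output: TG

Answer: TG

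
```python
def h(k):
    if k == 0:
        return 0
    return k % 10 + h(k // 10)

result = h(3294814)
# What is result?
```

Sum of digits of 3294814: 4 + 1 + 8 + 4 + 9 + 2 + 3 = 31

Answer: 31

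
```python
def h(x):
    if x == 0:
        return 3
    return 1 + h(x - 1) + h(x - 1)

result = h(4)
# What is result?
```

h(x) = 1 + 2·h(x-1), h(0)=3. Closed form: (3+1)·2^4 - 1 = 63.

Answer: 63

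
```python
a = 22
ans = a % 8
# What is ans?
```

Trace:
`a = 22` → a = 22
`ans = a % 8` → ans = 6
So ans = 6

Answer: 6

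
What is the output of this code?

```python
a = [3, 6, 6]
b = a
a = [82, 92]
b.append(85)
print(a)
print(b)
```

Key concept: rebinding vs mutation: a is rebound to a new list, b still points at the original.
Step by step:
`a = [3, 6, 6]` → a = [3, 6, 6]
`b = a` → b = [3, 6, 6] (same object as a)
`a = [82, 92]` → a = [82, 92]
`b.append(85)` → b = [3, 6, 6, 85]
`print(a)` → prints [82, 92]
`print(b)` → prints [3, 6, 6, 85]

Answer:
[82, 92]
[3, 6, 6, 85]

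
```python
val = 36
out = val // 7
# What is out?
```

Trace:
`val = 36` → val = 36
`out = val // 7` → out = 5
So out = 5

Answer: 5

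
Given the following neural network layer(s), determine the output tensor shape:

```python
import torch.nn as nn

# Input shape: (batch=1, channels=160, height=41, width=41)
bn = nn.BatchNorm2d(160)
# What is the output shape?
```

Input: (1, 160, 41, 41) -> Output: (1, 160, 41, 41)

Answer: (1, 160, 41, 41)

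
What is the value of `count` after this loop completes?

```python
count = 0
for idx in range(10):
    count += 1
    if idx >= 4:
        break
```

Loop breaks when idx reaches 4, count is 5
`count` takes the values: 0 → 1 → 2 → 3 → 4 → 5

Answer: 5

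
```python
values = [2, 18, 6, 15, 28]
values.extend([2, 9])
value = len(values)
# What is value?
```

Trace:
`values = [2, 18, 6, 15, 28]` → values = [2, 18, 6, 15, 28]
`values.extend([2, 9])` → values = [2, 18, 6, 15, 28, 2, 9]
`value = len(values)` → value = 7
So value = 7

Answer: 7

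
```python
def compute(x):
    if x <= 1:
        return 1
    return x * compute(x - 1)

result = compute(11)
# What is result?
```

compute(11) = 11 * 10 * 9 * 8 * 7 * 6 * 5 * 4 * 3 * 2 * 1 = 39916800

Answer: 39916800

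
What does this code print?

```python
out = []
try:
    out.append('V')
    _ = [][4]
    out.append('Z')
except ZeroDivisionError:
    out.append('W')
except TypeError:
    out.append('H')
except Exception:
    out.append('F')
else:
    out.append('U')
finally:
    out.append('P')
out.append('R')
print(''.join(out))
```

Execution trace: 'V' (try body) → 'F' (except Exception) → 'P' (finally) → 'R' (after the try/except). Output: VFPR

Answer: VFPR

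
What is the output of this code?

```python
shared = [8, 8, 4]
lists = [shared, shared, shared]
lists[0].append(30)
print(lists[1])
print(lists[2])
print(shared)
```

Key concept: list of same reference.
Step by step:
`shared = [8, 8, 4]` → shared = [8, 8, 4]
`lists = [shared, shared, shared]` → lists = [[8, 8, 4], [8, 8, 4], [8, 8, 4]]
`lists[0].append(30)` → shared = [8, 8, 4, 30]; lists = [[8, 8, 4, 30], [8, 8, 4, 30], [8, 8, 4, 30]]
`print(lists[1])` → prints [8, 8, 4, 30]
`print(lists[2])` → prints [8, 8, 4, 30]
`print(shared)` → prints [8, 8, 4, 30]

Answer:
[8, 8, 4, 30]
[8, 8, 4, 30]
[8, 8, 4, 30]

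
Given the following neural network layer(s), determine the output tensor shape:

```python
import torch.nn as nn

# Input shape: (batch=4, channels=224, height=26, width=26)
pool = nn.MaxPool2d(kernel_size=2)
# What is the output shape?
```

Input: (4, 224, 26, 26) -> Output: (4, 224, 13, 13)

Answer: (4, 224, 13, 13)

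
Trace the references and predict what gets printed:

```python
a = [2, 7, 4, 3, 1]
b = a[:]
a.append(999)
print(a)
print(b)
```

Key concept: slice [:] creates copy.
Step by step:
`a = [2, 7, 4, 3, 1]` → a = [2, 7, 4, 3, 1]
`b = a[:]` → b = [2, 7, 4, 3, 1]
`a.append(999)` → a = [2, 7, 4, 3, 1, 999]
`print(a)` → prints [2, 7, 4, 3, 1, 999]
`print(b)` → prints [2, 7, 4, 3, 1]

Answer:
[2, 7, 4, 3, 1, 999]
[2, 7, 4, 3, 1]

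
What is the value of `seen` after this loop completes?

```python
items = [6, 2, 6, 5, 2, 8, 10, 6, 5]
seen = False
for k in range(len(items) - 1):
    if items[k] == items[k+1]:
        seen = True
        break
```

Check consecutive duplicates in [6, 2, 6, 5, 2, 8, 10, 6, 5]
`seen` takes the values: False

Answer: False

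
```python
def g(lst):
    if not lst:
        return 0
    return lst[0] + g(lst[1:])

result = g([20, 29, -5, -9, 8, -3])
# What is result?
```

20 + 29 + (-5) + (-9) + 8 + (-3) + 0 = 40

Answer: 40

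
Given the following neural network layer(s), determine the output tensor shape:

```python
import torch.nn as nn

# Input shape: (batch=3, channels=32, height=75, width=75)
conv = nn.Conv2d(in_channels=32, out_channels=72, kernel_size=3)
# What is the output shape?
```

Input: (3, 32, 75, 75) -> Output: (3, 72, 73, 73)

Answer: (3, 72, 73, 73)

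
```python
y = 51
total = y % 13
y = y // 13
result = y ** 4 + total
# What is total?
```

Trace:
`y = 51` → y = 51
`total = y % 13` → total = 12
`y = y // 13` → y = 3
`result = y ** 4 + total` → result = 93
So total = 12

Answer: 12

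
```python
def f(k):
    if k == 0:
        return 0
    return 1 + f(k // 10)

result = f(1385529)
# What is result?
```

Count of digits of 1385529: 7

Answer: 7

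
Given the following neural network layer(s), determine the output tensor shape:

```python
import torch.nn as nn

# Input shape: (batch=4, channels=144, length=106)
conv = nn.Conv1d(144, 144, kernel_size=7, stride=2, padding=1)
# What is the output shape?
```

Input: (4, 144, 106) -> Output: (4, 144, 51)

Answer: (4, 144, 51)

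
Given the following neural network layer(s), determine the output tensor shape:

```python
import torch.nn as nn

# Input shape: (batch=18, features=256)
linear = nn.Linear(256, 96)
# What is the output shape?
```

Input: (18, 256) -> Output: (18, 96)

Answer: (18, 96)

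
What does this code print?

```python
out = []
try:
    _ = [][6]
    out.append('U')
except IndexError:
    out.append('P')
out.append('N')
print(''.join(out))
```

Execution trace: 'P' (except IndexError) → 'N' (after the try/except). Output: PN

Answer: PN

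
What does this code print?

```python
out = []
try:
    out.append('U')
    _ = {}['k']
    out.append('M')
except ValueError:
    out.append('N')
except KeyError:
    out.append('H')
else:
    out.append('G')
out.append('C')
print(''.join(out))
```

Execution trace: 'U' (try body) → 'H' (except KeyError) → 'C' (after the try/except). Output: UHC

Answer: UHC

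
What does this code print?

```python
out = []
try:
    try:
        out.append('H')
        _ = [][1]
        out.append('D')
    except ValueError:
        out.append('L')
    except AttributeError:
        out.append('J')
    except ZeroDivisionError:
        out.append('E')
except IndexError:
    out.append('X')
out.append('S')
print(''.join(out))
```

Execution trace: 'H' (try body) → 'X' (outer except IndexError) → 'S' (after the try/except). Output: HXS

Answer: HXS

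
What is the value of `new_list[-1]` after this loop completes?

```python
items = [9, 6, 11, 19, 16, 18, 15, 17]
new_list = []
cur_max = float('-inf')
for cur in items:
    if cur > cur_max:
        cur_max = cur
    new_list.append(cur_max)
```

Running max ends at 19
`new_list` takes the values: [] → [9] → [9, 9] → [9, 9, 11] → [9, 9, 11, 19] → [9, 9, 11, 19, 19] → [9, 9, 11, 19, 19, 19] → [9, 9, 11, 19, 19, 19, 19] → [9, 9, 11, 19, 19, 19, 19, 19]
So `new_list[-1]` = 19

Answer: 19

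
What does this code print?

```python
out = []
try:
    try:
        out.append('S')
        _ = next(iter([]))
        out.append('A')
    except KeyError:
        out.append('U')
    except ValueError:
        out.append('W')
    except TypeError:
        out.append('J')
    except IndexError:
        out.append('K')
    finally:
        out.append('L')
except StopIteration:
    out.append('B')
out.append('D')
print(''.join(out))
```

Execution trace: 'S' (try body) → 'L' (finally) → 'B' (outer except StopIteration) → 'D' (after the try/except). Output: SLBD

Answer: SLBD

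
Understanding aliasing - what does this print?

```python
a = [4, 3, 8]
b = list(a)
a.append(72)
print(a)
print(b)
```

Key concept: list() constructor creates copy.
Step by step:
`a = [4, 3, 8]` → a = [4, 3, 8]
`b = list(a)` → b = [4, 3, 8]
`a.append(72)` → a = [4, 3, 8, 72]
`print(a)` → prints [4, 3, 8, 72]
`print(b)` → prints [4, 3, 8]

Answer:
[4, 3, 8, 72]
[4, 3, 8]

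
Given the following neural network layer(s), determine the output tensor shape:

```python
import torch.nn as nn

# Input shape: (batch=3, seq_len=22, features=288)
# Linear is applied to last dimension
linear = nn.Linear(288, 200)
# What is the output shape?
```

Input: (3, 22, 288) -> Output: (3, 22, 200)

Answer: (3, 22, 200)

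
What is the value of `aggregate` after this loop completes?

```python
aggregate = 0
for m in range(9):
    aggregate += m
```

Sum of 0 to 8 = 36
`aggregate` takes the values: 0 → 1 → 3 → 6 → 10 → 15 → 21 → 28 → 36

Answer: 36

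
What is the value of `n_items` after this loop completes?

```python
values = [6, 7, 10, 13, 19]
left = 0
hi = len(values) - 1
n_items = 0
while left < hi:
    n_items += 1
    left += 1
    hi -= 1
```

Iterations until pointers meet (list length 5)
`n_items` takes the values: 0 → 1 → 2

Answer: 2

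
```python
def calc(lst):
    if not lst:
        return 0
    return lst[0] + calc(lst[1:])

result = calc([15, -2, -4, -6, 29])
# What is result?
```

15 + (-2) + (-4) + (-6) + 29 + 0 = 32

Answer: 32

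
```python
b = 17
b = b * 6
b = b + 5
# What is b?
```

Trace:
`b = 17` → b = 17
`b = b * 6` → b = 102
`b = b + 5` → b = 107
So b = 107

Answer: 107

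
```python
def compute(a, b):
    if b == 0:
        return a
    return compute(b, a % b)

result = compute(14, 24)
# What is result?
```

compute(14, 24) -> compute(24, 14) -> compute(14, 10) -> compute(10, 4) -> compute(4, 2) -> compute(2, 0) -> 2

Answer: 2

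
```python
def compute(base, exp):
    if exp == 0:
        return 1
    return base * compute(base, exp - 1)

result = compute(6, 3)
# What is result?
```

compute(6, 3) = 6 * 6 * 6 = 216

Answer: 216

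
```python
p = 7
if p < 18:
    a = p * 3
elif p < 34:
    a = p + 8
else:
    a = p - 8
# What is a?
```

Trace:
`p = 7` → p = 7
`if p < 18: ...` → p < 18 is True → a = 21
So a = 21

Answer: 21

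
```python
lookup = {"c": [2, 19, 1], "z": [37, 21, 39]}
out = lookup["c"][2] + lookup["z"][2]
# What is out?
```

Trace:
`lookup = {"c": [2, 19, 1], "z": [37, 21, 39]}` → lookup = {'c': [2, 19, 1], 'z': [37, 21, 39]}
`out = lookup["c"][2] + lookup["z"][2]` → out = 40
So out = 40

Answer: 40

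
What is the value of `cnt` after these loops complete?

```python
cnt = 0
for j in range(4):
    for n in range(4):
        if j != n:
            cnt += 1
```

4² - 4 (exclude diagonal)
`cnt` takes the values: 0 → 1 → 2 → 3 → 4 → 5 → 6 → 7 → 8 → 9 → 10 → 11 → 12

Answer: 12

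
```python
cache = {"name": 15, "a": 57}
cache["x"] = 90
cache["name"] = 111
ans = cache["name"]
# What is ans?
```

Trace:
`cache = {"name": 15, "a": 57}` → cache = {'name': 15, 'a': 57}
`cache["x"] = 90` → cache = {'name': 15, 'a': 57, 'x': 90}
`cache["name"] = 111` → cache = {'name': 111, 'a': 57, 'x': 90}
`ans = cache["name"]` → ans = 111
So ans = 111

Answer: 111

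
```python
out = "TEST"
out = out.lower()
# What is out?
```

Trace:
`out = "TEST"` → out = 'TEST'
`out = out.lower()` → out = 'test'
So out = 'test'

Answer: 'test'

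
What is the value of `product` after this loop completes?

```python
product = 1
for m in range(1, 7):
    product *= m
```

6! = 720
`product` takes the values: 1 → 2 → 6 → 24 → 120 → 720

Answer: 720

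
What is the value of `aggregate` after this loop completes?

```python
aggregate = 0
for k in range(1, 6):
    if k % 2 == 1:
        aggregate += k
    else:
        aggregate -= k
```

Add odd, subtract even
`aggregate` takes the values: 0 → 1 → -1 → 2 → -2 → 3

Answer: 3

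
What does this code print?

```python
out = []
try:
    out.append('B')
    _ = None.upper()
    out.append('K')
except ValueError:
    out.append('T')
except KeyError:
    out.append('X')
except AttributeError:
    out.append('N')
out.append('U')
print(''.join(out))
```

Execution trace: 'B' (try body) → 'N' (except AttributeError) → 'U' (after the try/except). Output: BNU

Answer: BNU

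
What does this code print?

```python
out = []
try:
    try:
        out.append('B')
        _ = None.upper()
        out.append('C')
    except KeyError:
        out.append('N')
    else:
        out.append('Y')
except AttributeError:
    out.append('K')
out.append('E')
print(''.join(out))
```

Execution trace: 'B' (inner try body) → 'K' (outer except AttributeError) → 'E' (after the try/except). Output: BKE

Answer: BKE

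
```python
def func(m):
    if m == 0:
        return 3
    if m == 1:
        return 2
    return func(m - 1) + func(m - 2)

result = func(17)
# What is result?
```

Build up from base cases: func(0)=3, func(1)=2, func(2)=5, func(3)=7, func(4)=12, func(5)=19, func(6)=31, ..., func(17)=6155

Answer: 6155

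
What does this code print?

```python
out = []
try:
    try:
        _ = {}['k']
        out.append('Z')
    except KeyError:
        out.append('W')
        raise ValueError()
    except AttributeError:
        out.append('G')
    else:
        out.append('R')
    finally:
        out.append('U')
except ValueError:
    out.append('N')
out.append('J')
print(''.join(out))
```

Execution trace: 'W' (inner except KeyError) → 'U' (inner finally) → 'N' (outer except ValueError) → 'J' (after the try/except). Output: WUNJ

Answer: WUNJ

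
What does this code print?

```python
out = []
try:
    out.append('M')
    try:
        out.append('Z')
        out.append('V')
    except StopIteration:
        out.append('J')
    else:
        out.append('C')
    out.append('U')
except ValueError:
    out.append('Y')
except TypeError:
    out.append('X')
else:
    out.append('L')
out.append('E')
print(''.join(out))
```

Execution trace: 'M' (try body) → 'Z' (inner try body) → 'V' (inner try body, no exception) → 'C' (inner else) → 'U' (try body, no exception) → 'L' (else) → 'E' (after the try/except). Output: MZVCULE

Answer: MZVCULE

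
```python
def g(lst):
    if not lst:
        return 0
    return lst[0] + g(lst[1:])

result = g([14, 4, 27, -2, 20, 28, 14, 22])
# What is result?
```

14 + 4 + 27 + (-2) + 20 + 28 + 14 + 22 + 0 = 127

Answer: 127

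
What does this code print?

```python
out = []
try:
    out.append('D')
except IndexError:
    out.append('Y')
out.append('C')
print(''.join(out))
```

Execution trace: 'D' (try body, no exception) → 'C' (after the try/except). Output: DC

Answer: DC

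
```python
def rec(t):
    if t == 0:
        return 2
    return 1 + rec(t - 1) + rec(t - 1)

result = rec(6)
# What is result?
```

rec(t) = 1 + 2·rec(t-1), rec(0)=2. Closed form: (2+1)·2^6 - 1 = 191.

Answer: 191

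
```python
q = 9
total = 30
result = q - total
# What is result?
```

Trace:
`q = 9` → q = 9
`total = 30` → total = 30
`result = q - total` → result = -21
So result = -21

Answer: -21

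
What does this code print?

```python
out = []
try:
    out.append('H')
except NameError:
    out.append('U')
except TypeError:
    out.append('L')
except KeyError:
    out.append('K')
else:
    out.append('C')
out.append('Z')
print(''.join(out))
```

Execution trace: 'H' (try body, no exception) → 'C' (else) → 'Z' (after the try/except). Output: HCZ

Answer: HCZ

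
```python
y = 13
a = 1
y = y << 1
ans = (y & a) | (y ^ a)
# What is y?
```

Trace:
`y = 13` → y = 13
`a = 1` → a = 1
`y = y << 1` → y = 26
`ans = (y & a) | (y ^ a)` → ans = 27
So y = 26

Answer: 26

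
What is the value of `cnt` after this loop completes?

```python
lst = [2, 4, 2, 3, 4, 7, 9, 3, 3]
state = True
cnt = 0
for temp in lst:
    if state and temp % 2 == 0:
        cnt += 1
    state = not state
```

Count even values at even positions
`cnt` takes the values: 0 → 1 → 2 → 3

Answer: 3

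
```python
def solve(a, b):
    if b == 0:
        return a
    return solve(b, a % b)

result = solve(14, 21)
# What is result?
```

solve(14, 21) -> solve(21, 14) -> solve(14, 7) -> solve(7, 0) -> 7

Answer: 7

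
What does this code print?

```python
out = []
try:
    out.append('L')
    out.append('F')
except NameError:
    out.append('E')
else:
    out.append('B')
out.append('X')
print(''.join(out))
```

Execution trace: 'L' (try body) → 'F' (try body, no exception) → 'B' (else) → 'X' (after the try/except). Output: LFBX

Answer: LFBX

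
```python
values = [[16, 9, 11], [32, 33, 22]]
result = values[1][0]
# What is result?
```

Trace:
`values = [[16, 9, 11], [32, 33, 22]]` → values = [[16, 9, 11], [32, 33, 22]]
`result = values[1][0]` → result = 32
So result = 32

Answer: 32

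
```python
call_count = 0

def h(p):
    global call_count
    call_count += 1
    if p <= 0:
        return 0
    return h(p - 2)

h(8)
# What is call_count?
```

Linear recursion stepping by 2: 5 calls from p=8 down to ≤0.

Answer: 5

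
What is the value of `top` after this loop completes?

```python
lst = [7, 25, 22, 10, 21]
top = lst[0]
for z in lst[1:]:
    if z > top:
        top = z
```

Maximum of [7, 25, 22, 10, 21]
`top` takes the values: 7 → 25

Answer: 25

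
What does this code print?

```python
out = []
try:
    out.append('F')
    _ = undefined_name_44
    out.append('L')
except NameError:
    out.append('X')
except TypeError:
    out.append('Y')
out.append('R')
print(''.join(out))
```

Execution trace: 'F' (try body) → 'X' (except NameError) → 'R' (after the try/except). Output: FXR

Answer: FXR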